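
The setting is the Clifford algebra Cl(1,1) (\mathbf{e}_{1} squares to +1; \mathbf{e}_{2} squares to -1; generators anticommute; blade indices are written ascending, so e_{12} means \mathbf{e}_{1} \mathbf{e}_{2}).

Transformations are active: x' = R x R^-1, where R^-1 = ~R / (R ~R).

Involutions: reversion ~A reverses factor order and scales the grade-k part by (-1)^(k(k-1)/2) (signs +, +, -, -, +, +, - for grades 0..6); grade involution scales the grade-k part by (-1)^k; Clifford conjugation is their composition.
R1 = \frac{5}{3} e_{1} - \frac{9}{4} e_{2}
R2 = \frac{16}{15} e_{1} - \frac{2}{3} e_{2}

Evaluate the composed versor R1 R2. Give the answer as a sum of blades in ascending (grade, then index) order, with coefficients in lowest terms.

Distribute over the terms of R1 (each basis-blade product reordered to ascending indices, repeated generators contracted through their squares):
(\frac{5}{3} e_{1}) R2 = \frac{16}{9} - \frac{10}{9} e_{12}
(-\frac{9}{4} e_{2}) R2 = -\frac{3}{2} + \frac{12}{5} e_{12}
Summing the partial products and collecting blades:
Answer: \frac{5}{18} + \frac{58}{45} e_{12}


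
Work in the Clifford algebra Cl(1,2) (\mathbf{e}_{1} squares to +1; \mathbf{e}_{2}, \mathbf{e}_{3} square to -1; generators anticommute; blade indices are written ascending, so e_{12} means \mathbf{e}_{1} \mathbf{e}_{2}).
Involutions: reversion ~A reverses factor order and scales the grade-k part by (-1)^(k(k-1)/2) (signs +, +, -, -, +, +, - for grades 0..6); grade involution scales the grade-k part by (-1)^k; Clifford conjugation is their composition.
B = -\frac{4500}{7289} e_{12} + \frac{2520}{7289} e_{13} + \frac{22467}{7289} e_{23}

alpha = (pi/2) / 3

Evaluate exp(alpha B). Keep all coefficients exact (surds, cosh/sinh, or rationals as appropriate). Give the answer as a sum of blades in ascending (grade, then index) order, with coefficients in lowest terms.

B^2 term by term: the squares give (-\frac{4500}{7289})^2*(e_{12})^2 + (\frac{2520}{7289})^2*(e_{13})^2 + (\frac{22467}{7289})^2*(e_{23})^2 = \frac{20250000}{53129521}*(+1) + \frac{6350400}{53129521}*(+1) + \frac{504766089}{53129521}*(-1) = -9 (each basis 2-blade squares to minus the product of its generators' squares); cross terms between blades sharing an index anticommute and cancel. So B^2 = -9.
B^2 = -9 — circular case — the even/odd split gives cos and sin: l = 3, alpha*l = \frac{\pi}{2}, so exp(alpha B) = cos(\frac{\pi}{2}) + (sin(\frac{\pi}{2})/3)*B = 0 + (\frac{1}{3})*B.
Answer: - \frac{1500}{7289} e_{12} + \frac{840}{7289} e_{13} + \frac{7489}{7289} e_{23}


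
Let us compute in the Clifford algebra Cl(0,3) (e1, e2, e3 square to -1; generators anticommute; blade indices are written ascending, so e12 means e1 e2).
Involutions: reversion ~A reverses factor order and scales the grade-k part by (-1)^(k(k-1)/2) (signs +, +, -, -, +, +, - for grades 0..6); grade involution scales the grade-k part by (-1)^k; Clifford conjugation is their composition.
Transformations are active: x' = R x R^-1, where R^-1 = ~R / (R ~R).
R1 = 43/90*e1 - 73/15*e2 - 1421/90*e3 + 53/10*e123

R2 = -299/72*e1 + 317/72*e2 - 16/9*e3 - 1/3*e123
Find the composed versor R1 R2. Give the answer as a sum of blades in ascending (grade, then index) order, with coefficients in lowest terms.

Distribute over the terms of R1 (each basis-blade product reordered to ascending indices, repeated generators contracted through their squares):
(43/90*e1) R2 = 12857/6480 + 13631/6480*e12 - 344/405*e13 + 43/270*e23
(-73/15*e2) R2 = 23141/1080 - 21827/1080*e12 + 73/45*e13 + 1168/135*e23
(-1421/90*e3) R2 = -11368/405 - 1421/270*e12 - 424879/6480*e13 + 450457/6480*e23
(53/10*e123) R2 = -53/30 + 424/45*e12 + 16801/720*e13 + 15847/720*e23
Summing the partial products and collecting blades:
Answer: -41633/6480 - 90379/6480*e12 - 44777/1080*e13 + 40636/405*e23


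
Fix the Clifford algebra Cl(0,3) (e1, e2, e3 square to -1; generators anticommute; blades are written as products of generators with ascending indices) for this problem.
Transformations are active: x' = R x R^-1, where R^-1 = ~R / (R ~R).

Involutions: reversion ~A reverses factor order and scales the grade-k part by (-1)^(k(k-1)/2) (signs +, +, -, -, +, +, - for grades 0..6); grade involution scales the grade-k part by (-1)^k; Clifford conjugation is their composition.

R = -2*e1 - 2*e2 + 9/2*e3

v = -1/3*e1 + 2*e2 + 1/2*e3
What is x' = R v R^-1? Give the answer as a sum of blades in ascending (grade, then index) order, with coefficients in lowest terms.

~R = -2*e1 - 2*e2 + 9/2*e3, and R ~R = -113/4, so R^-1 = ~R / (-113/4).
R v = 13/12 - 14/3*e1 e2 + 1/2*e1 e3 - 10*e2 e3
Answer: 55/113*e1 - 626/339*e2 - 191/226*e3


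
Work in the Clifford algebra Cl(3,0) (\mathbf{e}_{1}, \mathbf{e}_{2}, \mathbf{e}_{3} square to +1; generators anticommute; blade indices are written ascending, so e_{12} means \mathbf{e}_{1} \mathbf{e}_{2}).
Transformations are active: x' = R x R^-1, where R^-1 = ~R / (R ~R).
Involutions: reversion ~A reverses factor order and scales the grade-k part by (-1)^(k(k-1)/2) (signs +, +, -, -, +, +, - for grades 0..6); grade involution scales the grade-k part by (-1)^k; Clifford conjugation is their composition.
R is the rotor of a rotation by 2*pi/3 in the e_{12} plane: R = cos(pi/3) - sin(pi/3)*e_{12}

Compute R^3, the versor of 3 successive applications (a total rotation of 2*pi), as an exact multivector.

Rotor phase runs at HALF the rotation angle; powers of one rotor simply add phase, so after 3 steps in e_{12} the phase is 3*pi/3 = \pi and R^3 = cos(\pi) - sin(\pi)*e_{12}.
cos(\pi) = -1 and sin(\pi) = 0, so R^3 = -1. The total rotation 2*pi is 1 full turn, so every vector returns to itself, yet the rotor is -1, on the OTHER sheet of the double cover (an odd number of 2*pi turns).
Answer: -1


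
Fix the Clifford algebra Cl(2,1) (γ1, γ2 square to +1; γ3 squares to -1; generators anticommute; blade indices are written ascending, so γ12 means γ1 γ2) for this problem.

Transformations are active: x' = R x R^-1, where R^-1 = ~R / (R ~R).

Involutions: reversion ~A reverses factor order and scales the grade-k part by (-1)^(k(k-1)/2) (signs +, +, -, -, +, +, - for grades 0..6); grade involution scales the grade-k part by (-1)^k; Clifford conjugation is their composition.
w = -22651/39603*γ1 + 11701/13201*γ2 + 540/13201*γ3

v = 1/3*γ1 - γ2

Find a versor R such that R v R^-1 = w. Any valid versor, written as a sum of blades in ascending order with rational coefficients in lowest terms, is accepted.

Sketch: the shared square 10/9 makes R = v + w = -3150/13201*γ1 - 1500/13201*γ2 + 540/13201*γ3 the natural versor; its sandwich fixes that direction, negates (v - w)/2, and sends v to w.
Answer: -3150/13201*γ1 - 1500/13201*γ2 + 540/13201*γ3


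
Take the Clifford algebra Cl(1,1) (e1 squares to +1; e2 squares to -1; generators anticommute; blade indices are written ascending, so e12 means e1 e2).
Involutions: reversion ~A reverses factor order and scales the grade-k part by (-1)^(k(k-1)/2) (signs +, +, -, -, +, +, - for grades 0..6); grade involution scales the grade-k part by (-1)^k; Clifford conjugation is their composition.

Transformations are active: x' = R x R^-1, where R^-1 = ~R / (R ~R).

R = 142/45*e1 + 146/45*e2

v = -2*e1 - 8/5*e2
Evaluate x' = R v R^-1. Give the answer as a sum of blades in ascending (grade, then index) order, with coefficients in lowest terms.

~R = 142/45*e1 + 146/45*e2, and R ~R = -128/225, so R^-1 = ~R / (-128/225).
R v = -28/25 + 36/25*e12
Answer: 577/40*e1 + 115/8*e2


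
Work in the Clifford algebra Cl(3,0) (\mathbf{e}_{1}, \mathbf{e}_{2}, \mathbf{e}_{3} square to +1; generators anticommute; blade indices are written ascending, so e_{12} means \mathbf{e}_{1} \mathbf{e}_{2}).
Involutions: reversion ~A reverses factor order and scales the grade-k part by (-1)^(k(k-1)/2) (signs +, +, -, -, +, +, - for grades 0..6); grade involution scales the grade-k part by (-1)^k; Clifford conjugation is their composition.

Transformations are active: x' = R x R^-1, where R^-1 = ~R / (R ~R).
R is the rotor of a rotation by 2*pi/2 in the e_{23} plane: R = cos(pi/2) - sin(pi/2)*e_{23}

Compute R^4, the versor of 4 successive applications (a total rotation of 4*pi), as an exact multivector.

Half-angle bookkeeping: 4 applications in e_{23} add up to rotor phase 4*pi/2 = 2 \pi, so R^4 = cos(2 \pi) - sin(2 \pi)*e_{23}.
cos(2 \pi) = 1 and sin(2 \pi) = 0, so R^4 = 1. The total rotation 4*pi is 2 full turns, so every vector returns to itself, yet the rotor is +1, back on the identity sheet (an even number of 2*pi turns).
Answer: 1


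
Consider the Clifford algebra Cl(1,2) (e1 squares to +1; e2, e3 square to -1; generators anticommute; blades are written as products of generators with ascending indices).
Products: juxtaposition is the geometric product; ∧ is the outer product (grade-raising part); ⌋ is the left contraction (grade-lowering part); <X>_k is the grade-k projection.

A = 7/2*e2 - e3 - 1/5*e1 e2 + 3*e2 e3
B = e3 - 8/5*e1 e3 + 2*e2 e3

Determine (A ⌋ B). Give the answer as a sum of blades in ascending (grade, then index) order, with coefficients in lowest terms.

step 1: -5 + 8/5*e1 - 2*e2 - 7*e3
Answer: -5 + 8/5*e1 - 2*e2 - 7*e3


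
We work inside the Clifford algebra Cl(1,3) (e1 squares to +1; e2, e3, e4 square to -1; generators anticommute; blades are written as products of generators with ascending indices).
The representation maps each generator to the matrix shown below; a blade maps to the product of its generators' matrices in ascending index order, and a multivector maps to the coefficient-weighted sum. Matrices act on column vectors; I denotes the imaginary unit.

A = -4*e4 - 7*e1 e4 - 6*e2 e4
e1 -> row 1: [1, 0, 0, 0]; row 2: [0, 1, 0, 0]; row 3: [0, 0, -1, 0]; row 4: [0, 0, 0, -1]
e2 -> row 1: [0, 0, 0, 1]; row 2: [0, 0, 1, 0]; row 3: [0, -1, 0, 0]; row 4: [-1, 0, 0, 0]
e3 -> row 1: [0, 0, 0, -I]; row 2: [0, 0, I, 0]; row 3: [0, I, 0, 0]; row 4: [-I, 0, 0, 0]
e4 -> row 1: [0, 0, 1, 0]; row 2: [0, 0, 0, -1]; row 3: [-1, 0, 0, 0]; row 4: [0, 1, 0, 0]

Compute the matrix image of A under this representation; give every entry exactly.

Bivector images (products of the table entries): rho(e1 e4) = rho(e1)rho(e4) = row 1: [0, 0, 1, 0]; row 2: [0, 0, 0, -1]; row 3: [1, 0, 0, 0]; row 4: [0, -1, 0, 0]; rho(e2 e4) = rho(e2)rho(e4) = row 1: [0, 1, 0, 0]; row 2: [-1, 0, 0, 0]; row 3: [0, 0, 0, 1]; row 4: [0, 0, -1, 0].
M = (-4)*rho(e4) + (-7)*rho(e1 e4) + (-6)*rho(e2 e4), summed entrywise:
Answer: row 1: [0, -6, -11, 0]; row 2: [6, 0, 0, 11]; row 3: [-3, 0, 0, -6]; row 4: [0, 3, 6, 0]


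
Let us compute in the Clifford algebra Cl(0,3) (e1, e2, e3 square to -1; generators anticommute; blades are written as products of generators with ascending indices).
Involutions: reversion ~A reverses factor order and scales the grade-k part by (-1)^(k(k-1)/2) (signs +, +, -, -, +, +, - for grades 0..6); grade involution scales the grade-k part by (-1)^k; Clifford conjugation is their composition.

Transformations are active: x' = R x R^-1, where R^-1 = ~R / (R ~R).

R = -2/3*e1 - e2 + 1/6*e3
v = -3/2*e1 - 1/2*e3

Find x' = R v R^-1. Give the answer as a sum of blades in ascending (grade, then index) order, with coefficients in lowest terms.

~R = -2/3*e1 - e2 + 1/6*e3, and R ~R = -53/36, so R^-1 = ~R / (-53/36).
R v = -11/12 - 3/2*e1 e2 + 7/12*e1 e3 + 1/2*e2 e3
Answer: 71/106*e1 - 66/53*e2 + 75/106*e3


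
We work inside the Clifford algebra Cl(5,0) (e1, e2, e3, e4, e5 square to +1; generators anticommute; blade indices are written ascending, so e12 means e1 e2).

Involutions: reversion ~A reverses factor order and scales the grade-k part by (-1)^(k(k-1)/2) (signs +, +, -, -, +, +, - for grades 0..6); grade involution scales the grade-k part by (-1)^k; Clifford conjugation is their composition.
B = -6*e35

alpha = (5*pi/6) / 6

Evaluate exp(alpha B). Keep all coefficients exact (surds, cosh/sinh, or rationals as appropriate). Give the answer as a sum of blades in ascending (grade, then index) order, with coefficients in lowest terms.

B^2 = (-6)^2*(e35)^2 = 36*(-1) = -36 (a basis 2-blade squares to minus the product of its generators' squares).
B^2 = -36 — since the square is negative, the closed form is circular: l = 6, alpha*l = 5*pi/6, so exp(alpha B) = cos(5*pi/6) + (sin(5*pi/6)/6)*B = -sqrt(3)/2 + (1/12)*B.
Answer: -sqrt(3)/2 - 1/2*e35


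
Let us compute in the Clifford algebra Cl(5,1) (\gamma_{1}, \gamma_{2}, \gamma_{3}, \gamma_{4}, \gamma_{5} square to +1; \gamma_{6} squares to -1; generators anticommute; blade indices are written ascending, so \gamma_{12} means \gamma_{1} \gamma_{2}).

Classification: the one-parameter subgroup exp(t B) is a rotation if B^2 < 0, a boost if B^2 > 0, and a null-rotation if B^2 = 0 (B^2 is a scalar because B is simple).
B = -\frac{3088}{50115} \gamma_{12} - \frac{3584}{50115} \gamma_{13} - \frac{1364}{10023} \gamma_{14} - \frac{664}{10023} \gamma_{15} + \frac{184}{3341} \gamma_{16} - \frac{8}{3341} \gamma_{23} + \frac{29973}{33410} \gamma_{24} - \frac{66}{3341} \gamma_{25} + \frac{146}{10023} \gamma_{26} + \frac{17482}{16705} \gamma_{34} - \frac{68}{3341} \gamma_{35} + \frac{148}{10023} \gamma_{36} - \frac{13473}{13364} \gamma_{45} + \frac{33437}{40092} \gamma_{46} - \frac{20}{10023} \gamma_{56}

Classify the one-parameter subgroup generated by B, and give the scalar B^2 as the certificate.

B^2 term by term: the squares give (-\frac{3088}{50115})^2*(\gamma_{12})^2 + (-\frac{3584}{50115})^2*(\gamma_{13})^2 + (-\frac{1364}{10023})^2*(\gamma_{14})^2 + (-\frac{664}{10023})^2*(\gamma_{15})^2 + (\frac{184}{3341})^2*(\gamma_{16})^2 + (-\frac{8}{3341})^2*(\gamma_{23})^2 + (\frac{29973}{33410})^2*(\gamma_{24})^2 + (-\frac{66}{3341})^2*(\gamma_{25})^2 + (\frac{146}{10023})^2*(\gamma_{26})^2 + (\frac{17482}{16705})^2*(\gamma_{34})^2 + (-\frac{68}{3341})^2*(\gamma_{35})^2 + (\frac{148}{10023})^2*(\gamma_{36})^2 + (-\frac{13473}{13364})^2*(\gamma_{45})^2 + (\frac{33437}{40092})^2*(\gamma_{46})^2 + (-\frac{20}{10023})^2*(\gamma_{56})^2 = \frac{9535744}{2511513225}*(-1) + \frac{12845056}{2511513225}*(-1) + \frac{1860496}{100460529}*(-1) + \frac{440896}{100460529}*(-1) + \frac{33856}{11162281}*(+1) + \frac{64}{11162281}*(-1) + \frac{898380729}{1116228100}*(-1) + \frac{4356}{11162281}*(-1) + \frac{21316}{100460529}*(+1) + \frac{305620324}{279057025}*(-1) + \frac{4624}{11162281}*(-1) + \frac{21904}{100460529}*(+1) + \frac{181521729}{178596496}*(-1) + \frac{1118032969}{1607368464}*(+1) + \frac{400}{100460529}*(+1) = -\frac{9}{4} (each basis 2-blade squares to minus the product of its generators' squares); cross terms between blades sharing an index anticommute and cancel; the commuting (index-disjoint) pairs give grade-4 terms 2*c*c'*(blade product), which cancel blade by blade — \gamma_{1234}: -\frac{107968832}{837171075} + \frac{35807744}{279057025} + \frac{21824}{33486843} = 0; \gamma_{1235}: \frac{419968}{167434215} - \frac{157696}{55811405} + \frac{10624}{33486843} = 0; \gamma_{1236}: -\frac{914048}{502302645} + \frac{1046528}{502302645} - \frac{2944}{11162281} = 0; \gamma_{1245}: \frac{6934104}{55811405} - \frac{60016}{11162281} - \frac{6634024}{55811405} = 0; \gamma_{1246}: -\frac{51626728}{502302645} + \frac{398288}{100460529} + \frac{5515032}{55811405} = 0; \gamma_{1256}: \frac{24704}{100460529} + \frac{193888}{100460529} - \frac{24288}{11162281} = 0; \gamma_{1345}: \frac{8047872}{55811405} - \frac{185504}{33486843} - \frac{23216096}{167434215} = 0; \gamma_{1346}: -\frac{59919104}{502302645} + \frac{403744}{100460529} + \frac{6433376}{55811405} = 0; \gamma_{1356}: \frac{28672}{100460529} + \frac{196544}{100460529} - \frac{25024}{11162281} = 0; \gamma_{1456}: \frac{54560}{100460529} + \frac{11101084}{100460529} - \frac{1239516}{11162281} = 0; \gamma_{2345}: \frac{53892}{11162281} + \frac{2038164}{55811405} - \frac{2307624}{55811405} = 0; \gamma_{2346}: -\frac{133748}{33486843} - \frac{1478668}{55811405} + \frac{5104744}{167434215} = 0; \gamma_{2356}: \frac{320}{33486843} + \frac{6512}{11162281} - \frac{19856}{33486843} = 0; \gamma_{2456}: -\frac{39964}{11162281} + \frac{367807}{11162281} - \frac{327843}{11162281} = 0; \gamma_{3456}: -\frac{139856}{33486843} + \frac{1136858}{33486843} - \frac{332334}{11162281} = 0 — confirming B is simple. So B^2 = -\frac{9}{4}.
Answer: rotation, certificate B^2 = -\frac{9}{4}. One invariant decides it: the square -\frac{9}{4} survives every conjugation, and its sign is exactly the classification.


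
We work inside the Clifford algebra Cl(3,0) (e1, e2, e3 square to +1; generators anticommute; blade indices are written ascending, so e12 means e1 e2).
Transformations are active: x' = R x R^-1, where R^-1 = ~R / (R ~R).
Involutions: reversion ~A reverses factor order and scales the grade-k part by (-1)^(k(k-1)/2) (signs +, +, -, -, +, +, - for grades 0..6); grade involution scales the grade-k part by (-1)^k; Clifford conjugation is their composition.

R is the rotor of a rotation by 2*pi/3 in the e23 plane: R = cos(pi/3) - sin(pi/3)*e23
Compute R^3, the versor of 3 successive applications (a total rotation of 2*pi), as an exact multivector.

Half-angle bookkeeping: 3 applications in e23 add up to rotor phase 3*pi/3 = pi, so R^3 = cos(pi) - sin(pi)*e23.
cos(pi) = -1 and sin(pi) = 0, so R^3 = -1. The total rotation 2*pi is 1 full turn, so every vector returns to itself, yet the rotor is -1, on the OTHER sheet of the double cover (an odd number of 2*pi turns).
Answer: -1


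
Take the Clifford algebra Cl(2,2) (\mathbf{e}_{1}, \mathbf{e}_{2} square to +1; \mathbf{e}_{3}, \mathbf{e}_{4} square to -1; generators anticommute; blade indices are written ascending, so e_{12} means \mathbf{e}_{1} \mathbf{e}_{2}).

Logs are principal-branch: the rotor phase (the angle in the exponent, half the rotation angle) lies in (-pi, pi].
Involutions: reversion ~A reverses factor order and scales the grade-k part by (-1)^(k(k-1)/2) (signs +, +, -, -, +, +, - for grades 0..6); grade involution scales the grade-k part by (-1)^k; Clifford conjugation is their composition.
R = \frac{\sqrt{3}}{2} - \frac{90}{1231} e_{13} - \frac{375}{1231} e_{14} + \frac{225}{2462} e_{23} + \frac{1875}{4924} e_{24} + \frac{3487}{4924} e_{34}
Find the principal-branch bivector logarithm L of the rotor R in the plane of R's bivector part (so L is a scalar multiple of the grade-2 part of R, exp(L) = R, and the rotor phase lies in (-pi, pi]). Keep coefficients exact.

The scalar part of R is \frac{\sqrt{3}}{2}, and that scalar determines the rotor phase on the principal branch; recovering the unit plane as bivector-part over sine of the phase gives L = phase * plane.
Concretely: cos(phase) = \frac{\sqrt{3}}{2} gives phase = ±\frac{\pi}{6}, and since phase/sin(phase) is even the sign is immaterial: L = (phase/sin(phase)) * <R>_2 = (\frac{\pi}{3}) * <R>_2.
Answer: - \frac{30 \pi}{1231} e_{13} - \frac{125 \pi}{1231} e_{14} + \frac{75 \pi}{2462} e_{23} + \frac{625 \pi}{4924} e_{24} + \frac{3487 \pi}{14772} e_{34}


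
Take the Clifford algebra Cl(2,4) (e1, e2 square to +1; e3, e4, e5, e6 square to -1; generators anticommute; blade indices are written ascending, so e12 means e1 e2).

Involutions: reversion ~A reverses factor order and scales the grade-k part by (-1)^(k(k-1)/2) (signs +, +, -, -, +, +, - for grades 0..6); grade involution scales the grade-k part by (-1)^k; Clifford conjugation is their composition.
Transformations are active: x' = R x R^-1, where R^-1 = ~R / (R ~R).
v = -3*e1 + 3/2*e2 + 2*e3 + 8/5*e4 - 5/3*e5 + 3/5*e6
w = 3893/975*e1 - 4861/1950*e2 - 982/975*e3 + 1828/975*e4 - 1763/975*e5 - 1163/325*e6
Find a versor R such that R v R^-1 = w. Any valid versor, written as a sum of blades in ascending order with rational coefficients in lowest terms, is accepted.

The midline construction: v and w both square to 1397/900, so reflecting in their sum 968/975*e1 - 968/975*e2 + 968/975*e3 + 3388/975*e4 - 3388/975*e5 - 968/325*e6 exchanges them.
Answer: 968/975*e1 - 968/975*e2 + 968/975*e3 + 3388/975*e4 - 3388/975*e5 - 968/325*e6


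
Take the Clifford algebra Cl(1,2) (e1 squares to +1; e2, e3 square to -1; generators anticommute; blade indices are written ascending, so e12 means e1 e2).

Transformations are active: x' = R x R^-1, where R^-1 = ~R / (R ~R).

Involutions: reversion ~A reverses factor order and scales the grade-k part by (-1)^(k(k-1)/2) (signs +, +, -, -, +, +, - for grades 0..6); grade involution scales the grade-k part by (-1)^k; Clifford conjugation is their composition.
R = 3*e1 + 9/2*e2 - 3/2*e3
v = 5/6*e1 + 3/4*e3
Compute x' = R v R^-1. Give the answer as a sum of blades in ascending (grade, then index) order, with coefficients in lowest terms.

~R = 3*e1 + 9/2*e2 - 3/2*e3, and R ~R = -27/2, so R^-1 = ~R / (-27/2).
R v = 29/8 - 15/4*e12 + 7/2*e13 + 27/8*e23
Answer: -22/9*e1 - 29/12*e2 + 1/18*e3


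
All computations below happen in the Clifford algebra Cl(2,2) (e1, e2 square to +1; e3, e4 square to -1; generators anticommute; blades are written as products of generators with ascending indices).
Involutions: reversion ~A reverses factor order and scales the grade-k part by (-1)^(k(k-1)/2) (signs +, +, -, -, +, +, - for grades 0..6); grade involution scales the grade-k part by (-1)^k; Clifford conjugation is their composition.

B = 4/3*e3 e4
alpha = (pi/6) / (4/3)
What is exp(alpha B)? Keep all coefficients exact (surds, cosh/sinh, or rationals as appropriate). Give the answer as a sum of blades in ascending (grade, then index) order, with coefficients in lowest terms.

B^2 = (4/3)^2*(e3 e4)^2 = 16/9*(-1) = -16/9 (a basis 2-blade squares to minus the product of its generators' squares).
B^2 = -16/9 — the negative square puts this in the circular regime; l = 4/3, alpha*l = pi/6, so exp(alpha B) = cos(pi/6) + (sin(pi/6)/(4/3))*B = sqrt(3)/2 + (3/8)*B.
Answer: sqrt(3)/2 + 1/2*e3 e4


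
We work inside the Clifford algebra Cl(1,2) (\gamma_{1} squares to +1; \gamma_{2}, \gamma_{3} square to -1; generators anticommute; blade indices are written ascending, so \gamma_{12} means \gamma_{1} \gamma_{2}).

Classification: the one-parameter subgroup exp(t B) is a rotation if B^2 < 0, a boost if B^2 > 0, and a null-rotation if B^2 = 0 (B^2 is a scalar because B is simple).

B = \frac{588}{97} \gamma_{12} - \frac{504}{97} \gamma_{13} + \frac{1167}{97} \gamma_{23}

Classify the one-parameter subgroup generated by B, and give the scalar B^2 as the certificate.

B^2 term by term: the squares give (\frac{588}{97})^2*(\gamma_{12})^2 + (-\frac{504}{97})^2*(\gamma_{13})^2 + (\frac{1167}{97})^2*(\gamma_{23})^2 = \frac{345744}{9409}*(+1) + \frac{254016}{9409}*(+1) + \frac{1361889}{9409}*(-1) = -81 (each basis 2-blade squares to minus the product of its generators' squares); cross terms between blades sharing an index anticommute and cancel. So B^2 = -81.
Answer: rotation, certificate B^2 = -81. One invariant decides it: the square -81 survives every conjugation, and its sign is exactly the classification.


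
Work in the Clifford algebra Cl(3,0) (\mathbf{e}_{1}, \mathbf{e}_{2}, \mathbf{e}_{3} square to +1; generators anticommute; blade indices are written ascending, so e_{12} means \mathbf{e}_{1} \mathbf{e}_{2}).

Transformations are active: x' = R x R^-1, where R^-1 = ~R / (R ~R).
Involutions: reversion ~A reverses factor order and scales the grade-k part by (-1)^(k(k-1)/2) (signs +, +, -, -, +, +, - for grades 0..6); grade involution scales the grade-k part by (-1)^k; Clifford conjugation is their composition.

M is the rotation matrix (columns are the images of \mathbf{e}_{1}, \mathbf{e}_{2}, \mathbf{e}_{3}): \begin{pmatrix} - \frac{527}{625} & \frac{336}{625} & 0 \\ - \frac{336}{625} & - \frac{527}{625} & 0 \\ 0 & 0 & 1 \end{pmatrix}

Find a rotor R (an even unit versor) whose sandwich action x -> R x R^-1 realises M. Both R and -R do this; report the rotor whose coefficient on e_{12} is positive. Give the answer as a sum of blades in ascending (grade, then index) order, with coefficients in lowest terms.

Method: write R = a + b12*e_{12} + b13*e_{13} + b23*e_{23} with a^2 + b12^2 + b13^2 + b23^2 = 1 (so R^-1 = ~R). Expanding the columns R e_j ~R gives tr M = 4a^2 - 1 and, from the antisymmetric part, M21 - M12 = -4a*b12, M13 - M31 = 4a*b13, M32 - M23 = -4a*b23.
Here tr M = -\frac{429}{625}, so a^2 = (1 + tr M)/4 = \frac{49}{625} and a = ±\frac{7}{25}. Taking a = \frac{7}{25}: M21 - M12 = -\frac{672}{625}, M13 - M31 = 0, M32 - M23 = 0, giving b12 = \frac{24}{25}, b13 = 0, b23 = 0, i.e. R = \frac{7}{25} + \frac{24}{25} e_{12}.
Its e_{12} coefficient is already positive.
Answer: \frac{7}{25} + \frac{24}{25} e_{12}. Recall the cover is two-to-one: with M of trace -\frac{429}{625}, both preimages act alike, and the stated e_{12} sign chooses the sheet.


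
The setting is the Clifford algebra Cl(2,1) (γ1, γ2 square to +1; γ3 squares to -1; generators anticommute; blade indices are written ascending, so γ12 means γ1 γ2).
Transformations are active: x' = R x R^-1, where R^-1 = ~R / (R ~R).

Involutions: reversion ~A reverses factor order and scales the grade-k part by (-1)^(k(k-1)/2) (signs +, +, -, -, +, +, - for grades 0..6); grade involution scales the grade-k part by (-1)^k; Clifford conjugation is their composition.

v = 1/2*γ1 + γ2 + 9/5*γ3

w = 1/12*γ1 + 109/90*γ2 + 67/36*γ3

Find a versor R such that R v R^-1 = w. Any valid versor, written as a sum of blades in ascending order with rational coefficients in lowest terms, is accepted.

Construction: equal norms (both -199/100) license R = v + w = 7/12*γ1 + 199/90*γ2 + 659/180*γ3 — nothing changes along that direction, while (v - w)/2 changes sign, so v maps onto w.
Answer: 7/12*γ1 + 199/90*γ2 + 659/180*γ3


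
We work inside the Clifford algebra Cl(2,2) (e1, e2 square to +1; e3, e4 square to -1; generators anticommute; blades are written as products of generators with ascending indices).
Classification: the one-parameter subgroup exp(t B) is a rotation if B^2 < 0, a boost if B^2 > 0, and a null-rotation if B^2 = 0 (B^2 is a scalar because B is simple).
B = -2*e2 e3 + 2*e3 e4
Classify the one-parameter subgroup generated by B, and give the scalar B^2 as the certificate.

B^2 term by term: the squares give (-2)^2*(e2 e3)^2 + (2)^2*(e3 e4)^2 = 4*(+1) + 4*(-1) = 0 (each basis 2-blade squares to minus the product of its generators' squares); cross terms between blades sharing an index anticommute and cancel. So B^2 = 0.
Answer: null-rotation, certificate B^2 = 0. The class reads off the invariant scalar 0 directly.


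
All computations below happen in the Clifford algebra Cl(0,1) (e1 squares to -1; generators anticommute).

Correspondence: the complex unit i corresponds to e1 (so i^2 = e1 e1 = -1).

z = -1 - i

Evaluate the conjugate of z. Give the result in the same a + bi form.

In blades: z = -1 - e1.
Conjugation here is Clifford conjugation: the scalar is fixed and the grade-1 and grade-2 blades all flip sign, giving -1 + e1; translating back:
Answer: -1 + i


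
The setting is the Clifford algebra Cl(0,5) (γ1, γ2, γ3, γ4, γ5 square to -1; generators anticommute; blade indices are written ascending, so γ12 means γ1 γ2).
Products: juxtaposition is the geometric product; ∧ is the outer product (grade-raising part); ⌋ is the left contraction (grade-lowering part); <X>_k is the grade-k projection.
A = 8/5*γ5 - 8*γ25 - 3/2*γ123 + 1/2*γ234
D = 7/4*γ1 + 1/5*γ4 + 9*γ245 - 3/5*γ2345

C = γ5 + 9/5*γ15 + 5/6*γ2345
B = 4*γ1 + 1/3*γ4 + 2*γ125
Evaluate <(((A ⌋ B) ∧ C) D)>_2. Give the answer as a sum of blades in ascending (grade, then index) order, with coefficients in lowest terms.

step 1: 16*γ1 - 16/5*γ12
step 2: 16*γ15 - 16/5*γ125 + 40/3*γ12345
step 3: -8*γ1 + 28*γ5 - 120*γ13 - 144/5*γ14 + 28/5*γ25 - 144*γ124 - 48/25*γ134 - 16/5*γ145 - 48/5*γ1234 + 8/3*γ1235 + 16/25*γ1245 - 70/3*γ2345
step 4: -120*γ13 - 144/5*γ14 + 28/5*γ25
Answer: -120*γ13 - 144/5*γ14 + 28/5*γ25


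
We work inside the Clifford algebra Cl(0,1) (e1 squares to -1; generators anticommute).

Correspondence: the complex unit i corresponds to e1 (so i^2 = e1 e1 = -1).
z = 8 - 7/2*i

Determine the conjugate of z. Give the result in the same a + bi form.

In blades: z = 8 - 7/2*e1.
Conjugation here is Clifford conjugation: the scalar is fixed and the grade-1 and grade-2 blades all flip sign, giving 8 + 7/2*e1; translating back:
Answer: 8 + 7/2*i


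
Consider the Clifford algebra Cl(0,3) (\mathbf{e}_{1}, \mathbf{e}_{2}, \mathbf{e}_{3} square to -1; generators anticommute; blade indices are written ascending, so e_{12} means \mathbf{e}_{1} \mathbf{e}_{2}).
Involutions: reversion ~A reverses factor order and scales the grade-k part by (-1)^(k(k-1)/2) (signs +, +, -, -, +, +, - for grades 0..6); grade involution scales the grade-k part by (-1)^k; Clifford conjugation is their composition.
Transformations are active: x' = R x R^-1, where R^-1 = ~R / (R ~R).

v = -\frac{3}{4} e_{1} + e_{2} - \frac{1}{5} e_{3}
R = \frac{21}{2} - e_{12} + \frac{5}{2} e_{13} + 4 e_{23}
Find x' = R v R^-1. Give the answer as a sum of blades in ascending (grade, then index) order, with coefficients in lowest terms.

~R = \frac{21}{2} + e_{12} - \frac{5}{2} e_{13} - 4 e_{23}, and R ~R = \frac{267}{2}, so R^-1 = ~R / (\frac{267}{2}).
R v = -\frac{51}{8} e_{1} + \frac{241}{20} e_{2} + \frac{1}{40} e_{3} - \frac{53}{10} e_{123}
Answer: -\frac{1523}{2670} e_{1} + \frac{2921}{2670} e_{2} + \frac{17}{60} e_{3}


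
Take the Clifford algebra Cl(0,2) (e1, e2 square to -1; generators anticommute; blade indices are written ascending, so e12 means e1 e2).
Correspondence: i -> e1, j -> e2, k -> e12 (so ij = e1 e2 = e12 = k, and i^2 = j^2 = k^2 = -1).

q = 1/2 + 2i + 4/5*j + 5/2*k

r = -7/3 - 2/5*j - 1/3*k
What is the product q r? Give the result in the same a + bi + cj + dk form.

In blades: q = 1/2 + 2*e1 + 4/5*e2 + 5/2*e12, r = -7/3 - 2/5*e2 - 1/3*e12.
Distribute q over r term by term (generator squares from the signature, products reordered to ascending indices): (1/2)*r = -7/6 - 1/5*e2 - 1/6*e12; (2*e1)*r = -14/3*e1 + 2/3*e2 - 4/5*e12; (4/5*e2)*r = 8/25 - 4/15*e1 - 28/15*e2; (5/2*e12)*r = 5/6 + e1 - 35/6*e12.
Sum: -1/75 - 59/15*e1 - 7/5*e2 - 34/5*e12; translating back through the correspondence:
Answer: -1/75 - 59/15*i - 7/5*j - 34/5*k


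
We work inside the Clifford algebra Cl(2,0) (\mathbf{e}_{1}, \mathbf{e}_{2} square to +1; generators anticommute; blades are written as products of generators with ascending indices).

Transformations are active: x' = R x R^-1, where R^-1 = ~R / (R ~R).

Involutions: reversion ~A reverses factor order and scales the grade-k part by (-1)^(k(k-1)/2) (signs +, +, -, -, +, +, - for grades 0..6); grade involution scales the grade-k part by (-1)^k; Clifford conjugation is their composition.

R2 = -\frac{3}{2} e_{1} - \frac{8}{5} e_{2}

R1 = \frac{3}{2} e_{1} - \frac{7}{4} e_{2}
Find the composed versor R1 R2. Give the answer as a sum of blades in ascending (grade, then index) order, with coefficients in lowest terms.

Distribute over the terms of R1 (each basis-blade product reordered to ascending indices, repeated generators contracted through their squares):
(\frac{3}{2} e_{1}) R2 = -\frac{9}{4} - \frac{12}{5} e_{1} e_{2}
(-\frac{7}{4} e_{2}) R2 = \frac{14}{5} - \frac{21}{8} e_{1} e_{2}
Summing the partial products and collecting blades:
Answer: \frac{11}{20} - \frac{201}{40} e_{1} e_{2}


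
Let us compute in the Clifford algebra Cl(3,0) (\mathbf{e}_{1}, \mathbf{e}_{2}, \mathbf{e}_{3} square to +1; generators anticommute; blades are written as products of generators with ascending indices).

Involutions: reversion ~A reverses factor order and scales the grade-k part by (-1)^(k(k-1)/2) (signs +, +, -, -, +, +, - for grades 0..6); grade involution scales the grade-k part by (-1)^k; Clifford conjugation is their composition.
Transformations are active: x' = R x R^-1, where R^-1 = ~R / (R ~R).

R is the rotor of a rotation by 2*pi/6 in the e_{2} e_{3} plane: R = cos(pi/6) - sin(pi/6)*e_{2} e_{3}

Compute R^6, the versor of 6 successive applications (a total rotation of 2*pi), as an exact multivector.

Half-angle bookkeeping: 6 applications in e_{2} e_{3} add up to rotor phase 6*pi/6 = \pi, so R^6 = cos(\pi) - sin(\pi)*e_{2} e_{3}.
cos(\pi) = -1 and sin(\pi) = 0, so R^6 = -1. The total rotation 2*pi is 1 full turn, so every vector returns to itself, yet the rotor is -1, on the OTHER sheet of the double cover (an odd number of 2*pi turns).
Answer: -1


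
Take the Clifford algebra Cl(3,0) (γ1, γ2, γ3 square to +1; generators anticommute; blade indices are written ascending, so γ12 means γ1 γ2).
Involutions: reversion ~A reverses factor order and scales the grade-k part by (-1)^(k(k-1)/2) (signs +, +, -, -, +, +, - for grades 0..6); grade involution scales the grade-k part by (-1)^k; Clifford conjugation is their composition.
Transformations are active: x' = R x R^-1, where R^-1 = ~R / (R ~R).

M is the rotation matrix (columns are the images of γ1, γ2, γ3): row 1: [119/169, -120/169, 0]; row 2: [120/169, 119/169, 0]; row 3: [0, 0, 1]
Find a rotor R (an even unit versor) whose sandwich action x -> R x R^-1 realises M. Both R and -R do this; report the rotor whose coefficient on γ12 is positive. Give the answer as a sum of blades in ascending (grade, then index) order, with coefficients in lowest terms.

Method: write R = a + b12*γ12 + b13*γ13 + b23*γ23 with a^2 + b12^2 + b13^2 + b23^2 = 1 (so R^-1 = ~R). Expanding the columns R e_j ~R gives tr M = 4a^2 - 1 and, from the antisymmetric part, M21 - M12 = -4a*b12, M13 - M31 = 4a*b13, M32 - M23 = -4a*b23.
Here tr M = 407/169, so a^2 = (1 + tr M)/4 = 144/169 and a = ±12/13. Taking a = 12/13: M21 - M12 = 240/169, M13 - M31 = 0, M32 - M23 = 0, giving b12 = -5/13, b13 = 0, b23 = 0, i.e. R = 12/13 - 5/13*γ12.
Its γ12 coefficient is negative, so report the other preimage -R.
Answer: -12/13 + 5/13*γ12. Why the constraint matters: R and -R act identically through the sandwich — M has trace 407/169 either way — so only the sign condition on γ12 picks one of the two preimages.


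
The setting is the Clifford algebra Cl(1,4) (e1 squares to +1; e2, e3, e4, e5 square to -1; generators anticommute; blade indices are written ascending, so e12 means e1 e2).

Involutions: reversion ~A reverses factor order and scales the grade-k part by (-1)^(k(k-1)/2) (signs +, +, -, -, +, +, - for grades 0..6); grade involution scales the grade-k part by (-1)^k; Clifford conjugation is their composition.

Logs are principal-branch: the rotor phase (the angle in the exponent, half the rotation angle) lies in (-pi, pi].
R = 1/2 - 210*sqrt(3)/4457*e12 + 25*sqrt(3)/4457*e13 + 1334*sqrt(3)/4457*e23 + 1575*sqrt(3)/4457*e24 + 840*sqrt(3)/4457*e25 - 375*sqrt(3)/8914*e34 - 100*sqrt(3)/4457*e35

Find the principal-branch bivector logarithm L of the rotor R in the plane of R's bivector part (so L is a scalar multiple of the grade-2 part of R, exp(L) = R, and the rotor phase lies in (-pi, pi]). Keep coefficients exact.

The scalar part of R is 1/2, which pins the rotor phase on the principal branch; dividing the bivector part by the sine of that phase recovers the unit plane, and L is the phase times that plane.
Concretely: cos(phase) = 1/2 gives phase = ±pi/3, and since phase/sin(phase) is even the sign is immaterial: L = (phase/sin(phase)) * <R>_2 = (2*sqrt(3)*pi/9) * <R>_2.
Answer: -140*pi/4457*e12 + 50*pi/13371*e13 + 2668*pi/13371*e23 + 1050*pi/4457*e24 + 560*pi/4457*e25 - 125*pi/4457*e34 - 200*pi/13371*e35


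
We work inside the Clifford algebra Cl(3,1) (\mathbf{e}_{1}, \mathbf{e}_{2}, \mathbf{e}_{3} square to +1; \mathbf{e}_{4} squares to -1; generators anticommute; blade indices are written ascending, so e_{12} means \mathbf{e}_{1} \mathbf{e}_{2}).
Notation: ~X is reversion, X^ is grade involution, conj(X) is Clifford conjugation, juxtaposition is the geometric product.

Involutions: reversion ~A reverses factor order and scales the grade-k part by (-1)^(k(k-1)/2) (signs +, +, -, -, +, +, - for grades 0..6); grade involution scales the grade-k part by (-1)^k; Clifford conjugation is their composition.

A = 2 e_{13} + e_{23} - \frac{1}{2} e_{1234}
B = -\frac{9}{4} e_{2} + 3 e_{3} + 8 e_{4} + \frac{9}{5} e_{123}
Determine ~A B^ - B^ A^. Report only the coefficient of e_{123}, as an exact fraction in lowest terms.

first term: \frac{21}{5} e_{1} + \frac{33}{5} e_{2} + \frac{9}{4} e_{3} + \frac{9}{10} e_{4} + \frac{1}{2} e_{123} - \frac{3}{2} e_{124} + \frac{119}{8} e_{134} + 8 e_{234}
second term: \frac{39}{5} e_{1} - \frac{3}{5} e_{2} + \frac{9}{4} e_{3} - \frac{9}{10} e_{4} - \frac{1}{2} e_{123} + \frac{3}{2} e_{124} - \frac{119}{8} e_{134} - 8 e_{234}
Answer: 1


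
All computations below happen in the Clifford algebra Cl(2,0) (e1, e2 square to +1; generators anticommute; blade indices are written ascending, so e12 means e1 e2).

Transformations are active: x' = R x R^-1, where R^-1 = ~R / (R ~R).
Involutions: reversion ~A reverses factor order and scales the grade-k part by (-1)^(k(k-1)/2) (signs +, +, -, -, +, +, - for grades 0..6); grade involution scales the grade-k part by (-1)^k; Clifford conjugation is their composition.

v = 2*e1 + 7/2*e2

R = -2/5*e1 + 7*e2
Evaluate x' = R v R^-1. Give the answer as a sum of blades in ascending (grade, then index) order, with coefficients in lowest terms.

~R = -2/5*e1 + 7*e2, and R ~R = 1229/25, so R^-1 = ~R / (1229/25).
R v = 237/10 - 77/5*e12
Answer: -2932/1229*e1 + 7987/2458*e2


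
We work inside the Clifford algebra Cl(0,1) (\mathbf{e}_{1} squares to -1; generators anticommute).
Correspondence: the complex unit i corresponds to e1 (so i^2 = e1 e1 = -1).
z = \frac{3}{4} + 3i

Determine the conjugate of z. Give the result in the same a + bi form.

In blades: z = \frac{3}{4} + 3 e_{1}.
Conjugation here is Clifford conjugation: the scalar is fixed and the grade-1 and grade-2 blades all flip sign, giving \frac{3}{4} - 3 e_{1}; translating back:
Answer: \frac{3}{4} - 3i


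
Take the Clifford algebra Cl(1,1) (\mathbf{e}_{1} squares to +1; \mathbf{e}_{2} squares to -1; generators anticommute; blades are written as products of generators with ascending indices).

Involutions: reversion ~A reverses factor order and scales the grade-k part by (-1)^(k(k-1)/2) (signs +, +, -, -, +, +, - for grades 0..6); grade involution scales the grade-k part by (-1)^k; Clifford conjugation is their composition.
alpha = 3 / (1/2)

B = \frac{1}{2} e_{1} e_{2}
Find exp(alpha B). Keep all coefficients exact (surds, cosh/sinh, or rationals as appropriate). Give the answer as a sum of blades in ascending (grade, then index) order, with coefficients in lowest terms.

B^2 = (\frac{1}{2})^2*(e_{1} e_{2})^2 = \frac{1}{4}*(+1) = \frac{1}{4} (a basis 2-blade squares to minus the product of its generators' squares).
B^2 = \frac{1}{4} — the positive square puts this in the hyperbolic regime; l = \frac{1}{2}, alpha*l = 3, so exp(alpha B) = cosh(3) + (sinh(3)/(\frac{1}{2}))*B = \cosh{\left(3 \right)} + (2 \sinh{\left(3 \right)})*B.
Answer: \cosh{\left(3 \right)} + \sinh{\left(3 \right)} e_{1} e_{2}


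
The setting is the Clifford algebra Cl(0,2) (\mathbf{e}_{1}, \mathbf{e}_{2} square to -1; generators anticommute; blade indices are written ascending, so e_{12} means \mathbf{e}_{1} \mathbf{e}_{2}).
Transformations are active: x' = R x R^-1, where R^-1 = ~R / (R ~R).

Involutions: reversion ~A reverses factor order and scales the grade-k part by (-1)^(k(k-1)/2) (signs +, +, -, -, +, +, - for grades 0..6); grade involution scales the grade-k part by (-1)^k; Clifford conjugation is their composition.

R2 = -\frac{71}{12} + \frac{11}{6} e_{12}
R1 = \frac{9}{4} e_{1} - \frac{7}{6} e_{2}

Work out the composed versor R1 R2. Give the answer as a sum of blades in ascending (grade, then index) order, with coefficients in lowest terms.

Distribute over the terms of R1 (each basis-blade product reordered to ascending indices, repeated generators contracted through their squares):
(\frac{9}{4} e_{1}) R2 = -\frac{213}{16} e_{1} - \frac{33}{8} e_{2}
(-\frac{7}{6} e_{2}) R2 = -\frac{77}{36} e_{1} + \frac{497}{72} e_{2}
Summing the partial products and collecting blades:
Answer: -\frac{2225}{144} e_{1} + \frac{25}{9} e_{2}


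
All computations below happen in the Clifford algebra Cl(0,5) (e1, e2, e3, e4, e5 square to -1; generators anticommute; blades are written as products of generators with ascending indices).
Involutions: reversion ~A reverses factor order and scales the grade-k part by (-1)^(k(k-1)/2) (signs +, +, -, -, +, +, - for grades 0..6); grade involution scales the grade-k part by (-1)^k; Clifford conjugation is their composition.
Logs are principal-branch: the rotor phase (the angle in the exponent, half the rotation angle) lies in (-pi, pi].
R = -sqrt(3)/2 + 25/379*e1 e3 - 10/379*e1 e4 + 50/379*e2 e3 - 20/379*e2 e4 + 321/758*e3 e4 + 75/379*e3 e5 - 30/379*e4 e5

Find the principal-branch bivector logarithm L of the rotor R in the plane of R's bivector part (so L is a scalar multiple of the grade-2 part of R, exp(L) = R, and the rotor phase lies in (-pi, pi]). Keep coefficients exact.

The scalar part of R is -sqrt(3)/2, which fixes the principal-branch rotor phase; the unit plane is then the bivector part divided by the sine of that phase, and L is that plane scaled by the phase.
Concretely: cos(phase) = -sqrt(3)/2 gives phase = ±5*pi/6, and since phase/sin(phase) is even the sign is immaterial: L = (phase/sin(phase)) * <R>_2 = (5*pi/3) * <R>_2.
Answer: 125*pi/1137*e1 e3 - 50*pi/1137*e1 e4 + 250*pi/1137*e2 e3 - 100*pi/1137*e2 e4 + 535*pi/758*e3 e4 + 125*pi/379*e3 e5 - 50*pi/379*e4 e5
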